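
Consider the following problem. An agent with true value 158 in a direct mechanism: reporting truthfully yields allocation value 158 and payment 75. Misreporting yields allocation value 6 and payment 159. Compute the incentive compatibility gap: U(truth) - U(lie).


Step 1: U(truth) = value - payment = 158 - 75 = 83
Step 2: U(lie) = allocation - payment = 6 - 159 = -153
Step 3: IC gap = 83 - (-153) = 236

236


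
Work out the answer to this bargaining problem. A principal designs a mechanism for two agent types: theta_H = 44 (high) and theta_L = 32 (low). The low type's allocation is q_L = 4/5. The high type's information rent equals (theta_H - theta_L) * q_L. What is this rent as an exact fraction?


Step 1: theta_H - theta_L = 44 - 32 = 12
Step 2: Information rent = (theta_H - theta_L) * q_L
Step 3: = 12 * 4/5
Step 4: = 48/5

48/5


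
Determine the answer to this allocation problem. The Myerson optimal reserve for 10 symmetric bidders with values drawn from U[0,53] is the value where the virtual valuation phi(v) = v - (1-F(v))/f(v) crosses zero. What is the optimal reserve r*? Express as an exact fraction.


Step 1: For U[0,53], F(v) = v/53 and f(v) = 1/53
Step 2: phi(v) = v - (1 - v/53)/(1/53) = v - (53 - v) = 2v - 53
Step 3: Set phi(r*) = 0: 2r* - 53 = 0
Step 4: r* = 53/2 (the number of bidders n = 10 does not enter)

53/2


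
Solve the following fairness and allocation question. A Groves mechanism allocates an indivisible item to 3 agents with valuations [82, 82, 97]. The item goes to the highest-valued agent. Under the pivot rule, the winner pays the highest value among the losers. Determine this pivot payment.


Step 1: The efficient winner is agent 2 with value 97
Step 2: Other agents' values: [82, 82]
Step 3: Pivot payment = max(others) = 82
Step 4: The winner pays 82

82


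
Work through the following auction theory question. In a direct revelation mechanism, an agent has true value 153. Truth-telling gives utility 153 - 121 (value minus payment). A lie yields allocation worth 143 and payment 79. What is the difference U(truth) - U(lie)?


Step 1: U(truth) = value - payment = 153 - 121 = 32
Step 2: U(lie) = allocation - payment = 143 - 79 = 64
Step 3: IC gap = 32 - 64 = -32

-32


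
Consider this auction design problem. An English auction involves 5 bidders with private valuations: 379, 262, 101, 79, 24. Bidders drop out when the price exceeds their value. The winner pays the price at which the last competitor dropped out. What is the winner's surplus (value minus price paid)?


Step 1: Identify the highest value: 379
Step 2: Identify the second-highest value: 262
Step 3: The final price = second-highest value = 262
Step 4: Surplus = 379 - 262 = 117

117


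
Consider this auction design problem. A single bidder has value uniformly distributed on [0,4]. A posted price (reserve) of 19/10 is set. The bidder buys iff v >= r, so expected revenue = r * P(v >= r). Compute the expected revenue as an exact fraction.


Step 1: Posted price r = 19/10, value support [0,4]
Step 2: P(v >= r) = (4 - 19/10)/4 = 21/40
Step 3: Expected revenue = r * P(v >= r) = 19/10 * 21/40
Step 4: Revenue = 399/400

399/400


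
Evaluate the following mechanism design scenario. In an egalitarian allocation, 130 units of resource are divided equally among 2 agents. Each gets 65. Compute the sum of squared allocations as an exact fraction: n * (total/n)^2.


Step 1: Each agent's share = 130/2 = 65
Step 2: Square of each share = (65)^2 = 4225
Step 3: Sum of squares = 2 * 4225 = 8450

8450


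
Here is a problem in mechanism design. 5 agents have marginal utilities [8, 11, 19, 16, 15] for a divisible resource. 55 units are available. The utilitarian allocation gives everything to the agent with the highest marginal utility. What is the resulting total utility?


Step 1: The marginal utilities are [8, 11, 19, 16, 15]
Step 2: The highest marginal utility is 19
Step 3: All 55 units go to that agent
Step 4: Total utility = 19 * 55 = 1045

1045


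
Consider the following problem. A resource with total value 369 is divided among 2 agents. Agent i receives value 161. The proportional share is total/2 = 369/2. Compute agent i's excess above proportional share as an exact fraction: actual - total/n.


Step 1: Proportional share = 369/2
Step 2: Agent's actual allocation = 161
Step 3: Excess = 161 - 369/2 = -47/2

-47/2


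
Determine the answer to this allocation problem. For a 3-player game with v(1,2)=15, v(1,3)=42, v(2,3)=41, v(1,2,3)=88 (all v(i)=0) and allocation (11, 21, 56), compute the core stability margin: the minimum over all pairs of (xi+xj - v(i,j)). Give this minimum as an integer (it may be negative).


Step 1: Slack for coalition (1,2): x1+x2 - v12 = 32 - 15 = 17
Step 2: Slack for coalition (1,3): x1+x3 - v13 = 67 - 42 = 25
Step 3: Slack for coalition (2,3): x2+x3 - v23 = 77 - 41 = 36
Step 4: Minimum slack = min(17, 25, 36) = 17, attained by (1,2); no pair can gain by deviating, so the allocation is in the core

17


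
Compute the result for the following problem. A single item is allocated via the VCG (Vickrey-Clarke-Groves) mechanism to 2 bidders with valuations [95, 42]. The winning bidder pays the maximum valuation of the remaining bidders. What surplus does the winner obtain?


Step 1: The winner is the agent with the highest value: agent 0 with value 95
Step 2: Values of other agents: [42]
Step 3: VCG payment = max of others' values = 42
Step 4: Surplus = 95 - 42 = 53

53


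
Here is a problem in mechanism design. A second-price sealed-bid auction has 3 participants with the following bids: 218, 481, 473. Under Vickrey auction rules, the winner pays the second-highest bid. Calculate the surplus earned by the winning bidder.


Step 1: Sort bids in descending order: 481, 473, 218
Step 2: The winning bid is the highest: 481
Step 3: The payment equals the second-highest bid: 473
Step 4: Surplus = winner's bid - payment = 481 - 473 = 8

8


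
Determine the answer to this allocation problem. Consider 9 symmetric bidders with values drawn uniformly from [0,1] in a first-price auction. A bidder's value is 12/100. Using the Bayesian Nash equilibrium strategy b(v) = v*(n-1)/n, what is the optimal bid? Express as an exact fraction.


Step 1: The symmetric BNE bidding function is b(v) = v * (n-1) / n
Step 2: Substitute v = 3/25 and n = 9
Step 3: b = 3/25 * 8/9
Step 4: b = 8/75

8/75


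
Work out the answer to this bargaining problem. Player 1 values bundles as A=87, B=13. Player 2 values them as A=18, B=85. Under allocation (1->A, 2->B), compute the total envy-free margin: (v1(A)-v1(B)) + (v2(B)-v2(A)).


Step 1: Player 1's margin = v1(A) - v1(B) = 87 - 13 = 74
Step 2: Player 2's margin = v2(B) - v2(A) = 85 - 18 = 67
Step 3: Total margin = 74 + 67 = 141

141


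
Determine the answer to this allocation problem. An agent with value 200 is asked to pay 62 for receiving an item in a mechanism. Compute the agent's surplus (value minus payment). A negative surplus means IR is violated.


Step 1: Surplus = value - payment = 200 - 62 = 138
Step 2: IR is satisfied (surplus >= 0)

138


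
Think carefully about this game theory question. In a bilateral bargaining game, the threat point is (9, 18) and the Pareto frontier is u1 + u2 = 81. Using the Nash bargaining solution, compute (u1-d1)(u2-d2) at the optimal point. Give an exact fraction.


Step 1: The Nash solution splits surplus symmetrically above the disagreement point
Step 2: u1 = (total + d1 - d2)/2 = (81 + 9 - 18)/2 = 36
Step 3: u2 = (total - d1 + d2)/2 = (81 - 9 + 18)/2 = 45
Step 4: Nash product = (36 - 9) * (45 - 18)
Step 5: = 27 * 27 = 729

729


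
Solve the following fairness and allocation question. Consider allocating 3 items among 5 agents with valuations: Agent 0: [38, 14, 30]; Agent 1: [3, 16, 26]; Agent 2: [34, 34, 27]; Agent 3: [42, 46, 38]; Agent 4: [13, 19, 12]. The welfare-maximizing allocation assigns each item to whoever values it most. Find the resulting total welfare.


Step 1: For each item, find the maximum value among all agents.
Step 2: Item 0 -> Agent 3 (value 42)
Step 3: Item 1 -> Agent 3 (value 46)
Step 4: Item 2 -> Agent 3 (value 38)
Step 5: Total welfare = 42 + 46 + 38 = 126

126


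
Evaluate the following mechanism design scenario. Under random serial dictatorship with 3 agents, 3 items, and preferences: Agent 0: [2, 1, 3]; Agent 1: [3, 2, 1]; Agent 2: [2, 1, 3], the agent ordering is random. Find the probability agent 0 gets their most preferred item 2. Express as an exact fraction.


Step 1: Agent 0 wants item 2
Step 2: There are 6 possible orderings of agents
Step 3: In 3 orderings, agent 0 gets item 2
Step 4: Probability = 3/6 = 1/2

1/2


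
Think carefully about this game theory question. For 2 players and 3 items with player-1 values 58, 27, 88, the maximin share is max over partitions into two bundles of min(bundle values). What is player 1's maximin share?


Step 1: Item values = 58, 27, 88
Step 2: Enumerate all 2-bundle partitions and take the smaller bundle:
  Partition 1: {58} vs {27,88} -> bundles 58, 115; min = 58
  Partition 2: {27} vs {58,88} -> bundles 27, 146; min = 27
  Partition 3: {88} vs {58,27} -> bundles 88, 85; min = 85
Step 3: MMS = max(58, 27, 85) = 85

85


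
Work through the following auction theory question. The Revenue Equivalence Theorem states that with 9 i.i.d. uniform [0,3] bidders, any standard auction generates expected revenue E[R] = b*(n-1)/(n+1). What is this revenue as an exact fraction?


Step 1: By Revenue Equivalence, expected revenue = b*(n-1)/(n+1)
Step 2: Substituting n = 9, b = 3
Step 3: Revenue = 3*(9-1)/(9+1) = 3*8/10
Step 4: Revenue = 24/10 = 12/5

12/5


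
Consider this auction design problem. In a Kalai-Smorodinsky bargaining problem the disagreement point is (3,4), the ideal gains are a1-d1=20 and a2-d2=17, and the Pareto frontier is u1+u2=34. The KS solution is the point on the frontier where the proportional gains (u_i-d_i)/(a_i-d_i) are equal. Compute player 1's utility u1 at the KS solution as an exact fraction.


Step 1: At the KS point, (u1-d1)/r1 = (u2-d2)/r2 = t and u1+u2 = 34
Step 2: u1 = d1 + r1*t and u2 = d2 + r2*t, so (d1 + r1*t) + (d2 + r2*t) = 34
Step 3: t = (34 - 3 - 4)/(20 + 17) = 27/37
Step 4: u1 = d1 + r1*t = 3 + 20 * 27/37 = 651/37
Step 5: (Check: u2 = d2 + r2*t = 607/37; u1+u2 = 651/37 + 607/37 = 34, on the frontier.)

651/37


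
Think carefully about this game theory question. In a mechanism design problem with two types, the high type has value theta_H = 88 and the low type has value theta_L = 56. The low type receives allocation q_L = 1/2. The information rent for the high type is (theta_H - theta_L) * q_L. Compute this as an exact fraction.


Step 1: theta_H - theta_L = 88 - 56 = 32
Step 2: Information rent = (theta_H - theta_L) * q_L
Step 3: = 32 * 1/2
Step 4: = 16

16


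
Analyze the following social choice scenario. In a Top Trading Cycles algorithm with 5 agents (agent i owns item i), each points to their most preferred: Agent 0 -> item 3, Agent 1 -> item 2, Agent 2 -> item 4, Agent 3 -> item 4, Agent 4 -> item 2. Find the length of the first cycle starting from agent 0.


Step 1: Trace the pointer graph from agent 0: 0 -> 3 -> 4 -> 2 -> 4
Step 2: A cycle is detected when we revisit agent 4
Step 3: The cycle is: 4 -> 2 -> 4
Step 4: Cycle length = 2

2


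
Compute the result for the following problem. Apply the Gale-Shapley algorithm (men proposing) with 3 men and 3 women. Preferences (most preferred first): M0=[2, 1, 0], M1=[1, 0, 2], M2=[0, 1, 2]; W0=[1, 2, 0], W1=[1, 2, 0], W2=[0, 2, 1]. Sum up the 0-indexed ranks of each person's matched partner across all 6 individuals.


Step 1: Run Gale-Shapley (men propose, women hold best offer):
  M0 proposes to W2; she accepts
  M1 proposes to W1; she accepts
  M2 proposes to W0; she accepts
Step 2: Final matching: W0-M2, W1-M1, W2-M0
Step 3: 0-indexed ranks (man's rank of his match, then woman's): 0 + 1 + 0 + 0 + 0 + 0
Step 4: Total rank sum = 1

1


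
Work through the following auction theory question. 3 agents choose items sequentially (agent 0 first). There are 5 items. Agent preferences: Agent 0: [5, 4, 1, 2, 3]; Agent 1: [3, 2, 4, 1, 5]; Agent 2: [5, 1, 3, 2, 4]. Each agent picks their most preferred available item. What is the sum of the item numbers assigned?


Step 1: Agent 0 picks item 5
Step 2: Agent 1 picks item 3
Step 3: Agent 2 picks item 1
Step 4: Sum = 5 + 3 + 1 = 9

9


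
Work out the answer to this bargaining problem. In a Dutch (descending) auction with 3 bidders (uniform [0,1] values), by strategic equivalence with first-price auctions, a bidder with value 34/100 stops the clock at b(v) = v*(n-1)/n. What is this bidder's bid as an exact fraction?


Step 1: Dutch auctions are strategically equivalent to first-price auctions
Step 2: The equilibrium bid is b(v) = v*(n-1)/n
Step 3: b = 17/50 * 2/3
Step 4: b = 17/75

17/75


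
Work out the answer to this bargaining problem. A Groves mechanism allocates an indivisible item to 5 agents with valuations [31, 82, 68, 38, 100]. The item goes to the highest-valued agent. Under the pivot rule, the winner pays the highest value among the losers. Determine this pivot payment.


Step 1: The efficient winner is agent 4 with value 100
Step 2: Other agents' values: [31, 82, 68, 38]
Step 3: Pivot payment = max(others) = 82
Step 4: The winner pays 82

82


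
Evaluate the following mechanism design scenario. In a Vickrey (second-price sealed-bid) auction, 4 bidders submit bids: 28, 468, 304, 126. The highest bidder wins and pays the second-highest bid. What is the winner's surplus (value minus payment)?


Step 1: Sort bids in descending order: 468, 304, 126, 28
Step 2: The winning bid is the highest: 468
Step 3: The payment equals the second-highest bid: 304
Step 4: Surplus = winner's bid - payment = 468 - 304 = 164

164


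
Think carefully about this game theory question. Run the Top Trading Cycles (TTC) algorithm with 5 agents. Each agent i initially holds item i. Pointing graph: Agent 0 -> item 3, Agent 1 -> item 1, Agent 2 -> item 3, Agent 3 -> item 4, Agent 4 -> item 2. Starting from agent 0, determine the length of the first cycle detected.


Step 1: Trace the pointer graph from agent 0: 0 -> 3 -> 4 -> 2 -> 3
Step 2: A cycle is detected when we revisit agent 3
Step 3: The cycle is: 3 -> 4 -> 2 -> 3
Step 4: Cycle length = 3

3


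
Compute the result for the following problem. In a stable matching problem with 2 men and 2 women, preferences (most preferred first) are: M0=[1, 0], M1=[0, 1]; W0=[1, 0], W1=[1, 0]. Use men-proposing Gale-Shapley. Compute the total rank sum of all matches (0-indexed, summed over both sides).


Step 1: Run Gale-Shapley (men propose, women hold best offer):
  M0 proposes to W1; she accepts
  M1 proposes to W0; she accepts
Step 2: Final matching: W0-M1, W1-M0
Step 3: 0-indexed ranks (man's rank of his match, then woman's): 0 + 0 + 0 + 1
Step 4: Total rank sum = 1

1


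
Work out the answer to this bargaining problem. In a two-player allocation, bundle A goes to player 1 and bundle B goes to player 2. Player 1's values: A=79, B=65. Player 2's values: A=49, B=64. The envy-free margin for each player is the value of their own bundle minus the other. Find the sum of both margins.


Step 1: Player 1's margin = v1(A) - v1(B) = 79 - 65 = 14
Step 2: Player 2's margin = v2(B) - v2(A) = 64 - 49 = 15
Step 3: Total margin = 14 + 15 = 29

29


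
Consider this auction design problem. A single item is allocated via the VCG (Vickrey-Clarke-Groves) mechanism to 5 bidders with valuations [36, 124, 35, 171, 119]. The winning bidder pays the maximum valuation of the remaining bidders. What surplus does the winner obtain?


Step 1: The winner is the agent with the highest value: agent 3 with value 171
Step 2: Values of other agents: [36, 124, 35, 119]
Step 3: VCG payment = max of others' values = 124
Step 4: Surplus = 171 - 124 = 47

47


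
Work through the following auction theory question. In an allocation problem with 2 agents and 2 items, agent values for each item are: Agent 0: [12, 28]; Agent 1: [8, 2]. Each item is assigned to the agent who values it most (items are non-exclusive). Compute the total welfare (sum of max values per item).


Step 1: For each item, find the maximum value among all agents.
Step 2: Item 0 -> Agent 0 (value 12)
Step 3: Item 1 -> Agent 0 (value 28)
Step 4: Total welfare = 12 + 28 = 40

40


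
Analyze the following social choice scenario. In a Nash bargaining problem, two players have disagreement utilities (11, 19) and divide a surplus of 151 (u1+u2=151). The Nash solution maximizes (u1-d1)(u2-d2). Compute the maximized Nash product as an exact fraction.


Step 1: The Nash solution splits surplus symmetrically above the disagreement point
Step 2: u1 = (total + d1 - d2)/2 = (151 + 11 - 19)/2 = 143/2
Step 3: u2 = (total - d1 + d2)/2 = (151 - 11 + 19)/2 = 159/2
Step 4: Nash product = (143/2 - 11) * (159/2 - 19)
Step 5: = 121/2 * 121/2 = 14641/4

14641/4


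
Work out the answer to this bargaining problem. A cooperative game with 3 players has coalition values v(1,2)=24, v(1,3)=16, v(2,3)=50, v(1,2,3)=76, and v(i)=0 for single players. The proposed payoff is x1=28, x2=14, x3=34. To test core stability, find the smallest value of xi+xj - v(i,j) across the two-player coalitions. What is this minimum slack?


Step 1: Slack for coalition (1,2): x1+x2 - v12 = 42 - 24 = 18
Step 2: Slack for coalition (1,3): x1+x3 - v13 = 62 - 16 = 46
Step 3: Slack for coalition (2,3): x2+x3 - v23 = 48 - 50 = -2
Step 4: Minimum slack = min(18, 46, -2) = -2, attained by (2,3); coalition (2,3) can block (slack < 0), so the allocation is not in the core

-2


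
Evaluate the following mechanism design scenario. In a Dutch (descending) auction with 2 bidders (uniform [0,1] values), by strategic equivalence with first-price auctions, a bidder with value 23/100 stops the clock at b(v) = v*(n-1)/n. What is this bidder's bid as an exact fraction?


Step 1: Dutch auctions are strategically equivalent to first-price auctions
Step 2: The equilibrium bid is b(v) = v*(n-1)/n
Step 3: b = 23/100 * 1/2
Step 4: b = 23/200

23/200


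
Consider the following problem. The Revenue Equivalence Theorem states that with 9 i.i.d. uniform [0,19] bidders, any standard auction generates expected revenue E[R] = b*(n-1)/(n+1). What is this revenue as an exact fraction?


Step 1: By Revenue Equivalence, expected revenue = b*(n-1)/(n+1)
Step 2: Substituting n = 9, b = 19
Step 3: Revenue = 19*(9-1)/(9+1) = 19*8/10
Step 4: Revenue = 152/10 = 76/5

76/5


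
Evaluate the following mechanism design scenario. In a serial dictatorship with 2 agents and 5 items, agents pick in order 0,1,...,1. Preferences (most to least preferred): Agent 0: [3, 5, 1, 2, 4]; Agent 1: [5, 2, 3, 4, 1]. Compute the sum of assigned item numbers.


Step 1: Agent 0 picks item 3
Step 2: Agent 1 picks item 5
Step 3: Sum = 3 + 5 = 8

8


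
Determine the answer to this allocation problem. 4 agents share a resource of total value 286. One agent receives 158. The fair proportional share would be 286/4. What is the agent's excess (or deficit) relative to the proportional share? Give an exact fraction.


Step 1: Proportional share = 286/4 = 143/2
Step 2: Agent's actual allocation = 158
Step 3: Excess = 158 - 143/2 = 173/2

173/2


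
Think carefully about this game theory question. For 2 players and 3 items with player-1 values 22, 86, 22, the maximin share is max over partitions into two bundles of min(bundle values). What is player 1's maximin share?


Step 1: Item values = 22, 86, 22
Step 2: Enumerate all 2-bundle partitions and take the smaller bundle:
  Partition 1: {22} vs {86,22} -> bundles 22, 108; min = 22
  Partition 2: {86} vs {22,22} -> bundles 86, 44; min = 44
  Partition 3: {22} vs {22,86} -> bundles 22, 108; min = 22
Step 3: MMS = max(22, 44, 22) = 44

44


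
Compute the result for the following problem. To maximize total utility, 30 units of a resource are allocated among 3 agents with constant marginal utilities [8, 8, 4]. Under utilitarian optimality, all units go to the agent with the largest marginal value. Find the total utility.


Step 1: The marginal utilities are [8, 8, 4]
Step 2: The highest marginal utility is 8
Step 3: All 30 units go to that agent
Step 4: Total utility = 8 * 30 = 240

240


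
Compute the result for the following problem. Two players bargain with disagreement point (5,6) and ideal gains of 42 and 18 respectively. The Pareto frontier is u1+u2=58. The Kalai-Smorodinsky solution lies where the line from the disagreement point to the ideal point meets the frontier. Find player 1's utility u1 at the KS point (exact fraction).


Step 1: At the KS point, (u1-d1)/r1 = (u2-d2)/r2 = t and u1+u2 = 58
Step 2: u1 = d1 + r1*t and u2 = d2 + r2*t, so (d1 + r1*t) + (d2 + r2*t) = 58
Step 3: t = (58 - 5 - 6)/(42 + 18) = 47/60
Step 4: u1 = d1 + r1*t = 5 + 42 * 47/60 = 379/10
Step 5: (Check: u2 = d2 + r2*t = 201/10; u1+u2 = 379/10 + 201/10 = 58, on the frontier.)

379/10


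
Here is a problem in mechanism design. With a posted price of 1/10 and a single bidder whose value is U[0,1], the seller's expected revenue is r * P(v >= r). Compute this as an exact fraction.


Step 1: Posted price r = 1/10, value support [0,1]
Step 2: P(v >= r) = (1 - 1/10)/1 = 9/10
Step 3: Expected revenue = r * P(v >= r) = 1/10 * 9/10
Step 4: Revenue = 9/100

9/100


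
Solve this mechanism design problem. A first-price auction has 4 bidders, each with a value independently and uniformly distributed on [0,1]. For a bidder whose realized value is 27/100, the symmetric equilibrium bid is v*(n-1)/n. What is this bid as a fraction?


Step 1: The symmetric BNE bidding function is b(v) = v * (n-1) / n
Step 2: Substitute v = 27/100 and n = 4
Step 3: b = 27/100 * 3/4
Step 4: b = 81/400

81/400


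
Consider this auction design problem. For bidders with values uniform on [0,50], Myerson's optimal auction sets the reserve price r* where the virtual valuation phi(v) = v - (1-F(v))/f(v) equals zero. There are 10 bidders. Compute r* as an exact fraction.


Step 1: For U[0,50], F(v) = v/50 and f(v) = 1/50
Step 2: phi(v) = v - (1 - v/50)/(1/50) = v - (50 - v) = 2v - 50
Step 3: Set phi(r*) = 0: 2r* - 50 = 0
Step 4: r* = 50/2 = 25 (the number of bidders n = 10 does not enter)

25


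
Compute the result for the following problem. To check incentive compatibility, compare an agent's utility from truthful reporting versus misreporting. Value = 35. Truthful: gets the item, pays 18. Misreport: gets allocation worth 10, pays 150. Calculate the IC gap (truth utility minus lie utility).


Step 1: U(truth) = value - payment = 35 - 18 = 17
Step 2: U(lie) = allocation - payment = 10 - 150 = -140
Step 3: IC gap = 17 - (-140) = 157

157


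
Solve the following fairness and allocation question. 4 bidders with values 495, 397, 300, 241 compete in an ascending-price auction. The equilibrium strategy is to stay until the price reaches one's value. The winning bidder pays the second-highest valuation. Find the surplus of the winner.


Step 1: Identify the highest value: 495
Step 2: Identify the second-highest value: 397
Step 3: The final price = second-highest value = 397
Step 4: Surplus = 495 - 397 = 98

98


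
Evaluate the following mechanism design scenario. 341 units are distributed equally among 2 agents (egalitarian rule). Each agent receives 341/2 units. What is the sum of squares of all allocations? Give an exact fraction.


Step 1: Each agent's share = 341/2
Step 2: Square of each share = (341/2)^2 = 116281/4
Step 3: Sum of squares = 2 * 116281/4 = 116281/2

116281/2


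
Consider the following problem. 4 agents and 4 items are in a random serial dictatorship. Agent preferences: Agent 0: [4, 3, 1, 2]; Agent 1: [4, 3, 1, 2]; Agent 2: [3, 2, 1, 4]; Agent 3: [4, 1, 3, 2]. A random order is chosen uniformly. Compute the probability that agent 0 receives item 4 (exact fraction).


Step 1: Agent 0 wants item 4
Step 2: There are 24 possible orderings of agents
Step 3: In 8 orderings, agent 0 gets item 4
Step 4: Probability = 8/24 = 1/3

1/3


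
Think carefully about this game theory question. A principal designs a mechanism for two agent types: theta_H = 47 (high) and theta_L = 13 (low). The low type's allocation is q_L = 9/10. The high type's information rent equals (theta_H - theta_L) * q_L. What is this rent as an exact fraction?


Step 1: theta_H - theta_L = 47 - 13 = 34
Step 2: Information rent = (theta_H - theta_L) * q_L
Step 3: = 34 * 9/10
Step 4: = 153/5

153/5


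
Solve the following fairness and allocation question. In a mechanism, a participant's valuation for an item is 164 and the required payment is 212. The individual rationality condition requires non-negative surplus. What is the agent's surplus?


Step 1: Surplus = value - payment = 164 - 212 = -48
Step 2: IR is violated (surplus < 0)

-48


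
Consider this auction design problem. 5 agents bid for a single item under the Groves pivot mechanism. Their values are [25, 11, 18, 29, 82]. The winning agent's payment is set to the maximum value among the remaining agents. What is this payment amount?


Step 1: The efficient winner is agent 4 with value 82
Step 2: Other agents' values: [25, 11, 18, 29]
Step 3: Pivot payment = max(others) = 29
Step 4: The winner pays 29

29


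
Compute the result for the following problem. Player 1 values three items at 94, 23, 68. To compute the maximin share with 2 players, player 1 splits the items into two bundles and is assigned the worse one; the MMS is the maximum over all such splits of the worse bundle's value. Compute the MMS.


Step 1: Item values = 94, 23, 68
Step 2: Enumerate all 2-bundle partitions and take the smaller bundle:
  Partition 1: {94} vs {23,68} -> bundles 94, 91; min = 91
  Partition 2: {23} vs {94,68} -> bundles 23, 162; min = 23
  Partition 3: {68} vs {94,23} -> bundles 68, 117; min = 68
Step 3: MMS = max(91, 23, 68) = 91

91


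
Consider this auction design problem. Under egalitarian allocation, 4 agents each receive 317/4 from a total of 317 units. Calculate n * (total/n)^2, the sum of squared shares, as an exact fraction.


Step 1: Each agent's share = 317/4
Step 2: Square of each share = (317/4)^2 = 100489/16
Step 3: Sum of squares = 4 * 100489/16 = 100489/4

100489/4


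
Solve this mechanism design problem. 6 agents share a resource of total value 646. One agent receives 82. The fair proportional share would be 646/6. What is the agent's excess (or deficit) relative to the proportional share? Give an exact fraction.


Step 1: Proportional share = 646/6 = 323/3
Step 2: Agent's actual allocation = 82
Step 3: Excess = 82 - 323/3 = -77/3

-77/3


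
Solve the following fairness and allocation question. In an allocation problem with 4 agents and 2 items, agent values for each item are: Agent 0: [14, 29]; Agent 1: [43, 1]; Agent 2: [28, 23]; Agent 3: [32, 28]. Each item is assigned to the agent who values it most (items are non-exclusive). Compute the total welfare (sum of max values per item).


Step 1: For each item, find the maximum value among all agents.
Step 2: Item 0 -> Agent 1 (value 43)
Step 3: Item 1 -> Agent 0 (value 29)
Step 4: Total welfare = 43 + 29 = 72

72


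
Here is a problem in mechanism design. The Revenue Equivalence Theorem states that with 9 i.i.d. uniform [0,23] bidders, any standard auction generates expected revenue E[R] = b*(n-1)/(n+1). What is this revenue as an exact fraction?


Step 1: By Revenue Equivalence, expected revenue = b*(n-1)/(n+1)
Step 2: Substituting n = 9, b = 23
Step 3: Revenue = 23*(9-1)/(9+1) = 23*8/10
Step 4: Revenue = 184/10 = 92/5

92/5


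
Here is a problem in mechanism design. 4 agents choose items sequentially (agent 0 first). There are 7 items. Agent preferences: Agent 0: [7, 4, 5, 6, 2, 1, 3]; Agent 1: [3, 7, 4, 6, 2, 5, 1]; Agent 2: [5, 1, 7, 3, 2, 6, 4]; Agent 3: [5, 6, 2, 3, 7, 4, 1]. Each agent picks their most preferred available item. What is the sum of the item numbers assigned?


Step 1: Agent 0 picks item 7
Step 2: Agent 1 picks item 3
Step 3: Agent 2 picks item 5
Step 4: Agent 3 picks item 6
Step 5: Sum = 7 + 3 + 5 + 6 = 21

21


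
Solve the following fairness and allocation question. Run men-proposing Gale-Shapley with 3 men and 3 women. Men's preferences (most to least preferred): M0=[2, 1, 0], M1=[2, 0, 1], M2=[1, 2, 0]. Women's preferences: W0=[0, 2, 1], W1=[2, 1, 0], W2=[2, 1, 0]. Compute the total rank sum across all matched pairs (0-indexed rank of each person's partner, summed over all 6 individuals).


Step 1: Run Gale-Shapley (men propose, women hold best offer):
  M0 proposes to W2; she accepts
  M1 proposes to W2; she switches from M0
  M2 proposes to W1; she accepts
  M0 proposes to W1; rejected
  M0 proposes to W0; she accepts
Step 2: Final matching: W0-M0, W1-M2, W2-M1
Step 3: 0-indexed ranks (man's rank of his match, then woman's): 2 + 0 + 0 + 0 + 0 + 1
Step 4: Total rank sum = 3

3


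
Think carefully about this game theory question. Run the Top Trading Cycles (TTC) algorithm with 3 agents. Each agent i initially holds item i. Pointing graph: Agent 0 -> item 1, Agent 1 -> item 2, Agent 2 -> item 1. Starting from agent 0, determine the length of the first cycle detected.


Step 1: Trace the pointer graph from agent 0: 0 -> 1 -> 2 -> 1
Step 2: A cycle is detected when we revisit agent 1
Step 3: The cycle is: 1 -> 2 -> 1
Step 4: Cycle length = 2

2


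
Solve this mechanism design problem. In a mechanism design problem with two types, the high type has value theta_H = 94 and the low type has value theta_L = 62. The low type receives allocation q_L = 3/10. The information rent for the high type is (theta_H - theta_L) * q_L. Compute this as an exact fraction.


Step 1: theta_H - theta_L = 94 - 62 = 32
Step 2: Information rent = (theta_H - theta_L) * q_L
Step 3: = 32 * 3/10
Step 4: = 48/5

48/5


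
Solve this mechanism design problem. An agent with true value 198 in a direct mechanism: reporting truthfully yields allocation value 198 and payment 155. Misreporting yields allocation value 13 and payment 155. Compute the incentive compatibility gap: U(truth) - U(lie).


Step 1: U(truth) = value - payment = 198 - 155 = 43
Step 2: U(lie) = allocation - payment = 13 - 155 = -142
Step 3: IC gap = 43 - (-142) = 185

185


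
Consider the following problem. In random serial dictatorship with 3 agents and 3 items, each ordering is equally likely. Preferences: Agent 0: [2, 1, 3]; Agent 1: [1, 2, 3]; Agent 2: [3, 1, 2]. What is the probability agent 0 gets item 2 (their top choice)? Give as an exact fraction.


Step 1: Agent 0 wants item 2
Step 2: There are 6 possible orderings of agents
Step 3: In 6 orderings, agent 0 gets item 2
Step 4: Probability = 6/6 = 1

1


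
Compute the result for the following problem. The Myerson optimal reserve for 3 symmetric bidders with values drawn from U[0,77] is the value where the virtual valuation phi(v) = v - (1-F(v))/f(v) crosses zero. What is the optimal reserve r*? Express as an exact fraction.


Step 1: For U[0,77], F(v) = v/77 and f(v) = 1/77
Step 2: phi(v) = v - (1 - v/77)/(1/77) = v - (77 - v) = 2v - 77
Step 3: Set phi(r*) = 0: 2r* - 77 = 0
Step 4: r* = 77/2 (the number of bidders n = 3 does not enter)

77/2


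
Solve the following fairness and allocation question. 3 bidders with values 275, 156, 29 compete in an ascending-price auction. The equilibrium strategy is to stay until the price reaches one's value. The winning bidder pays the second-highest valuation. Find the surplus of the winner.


Step 1: Identify the highest value: 275
Step 2: Identify the second-highest value: 156
Step 3: The final price = second-highest value = 156
Step 4: Surplus = 275 - 156 = 119

119


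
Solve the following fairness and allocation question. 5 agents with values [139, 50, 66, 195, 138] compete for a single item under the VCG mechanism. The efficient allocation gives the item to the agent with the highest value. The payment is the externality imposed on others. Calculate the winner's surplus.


Step 1: The winner is the agent with the highest value: agent 3 with value 195
Step 2: Values of other agents: [139, 50, 66, 138]
Step 3: VCG payment = max of others' values = 139
Step 4: Surplus = 195 - 139 = 56

56


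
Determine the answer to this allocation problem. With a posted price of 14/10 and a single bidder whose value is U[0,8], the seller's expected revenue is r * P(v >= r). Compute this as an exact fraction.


Step 1: Posted price r = 7/5, value support [0,8]
Step 2: P(v >= r) = (8 - 7/5)/8 = 33/40
Step 3: Expected revenue = r * P(v >= r) = 7/5 * 33/40
Step 4: Revenue = 231/200

231/200


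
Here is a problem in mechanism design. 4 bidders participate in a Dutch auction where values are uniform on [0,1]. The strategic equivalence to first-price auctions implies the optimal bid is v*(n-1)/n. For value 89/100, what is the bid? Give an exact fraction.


Step 1: Dutch auctions are strategically equivalent to first-price auctions
Step 2: The equilibrium bid is b(v) = v*(n-1)/n
Step 3: b = 89/100 * 3/4
Step 4: b = 267/400

267/400


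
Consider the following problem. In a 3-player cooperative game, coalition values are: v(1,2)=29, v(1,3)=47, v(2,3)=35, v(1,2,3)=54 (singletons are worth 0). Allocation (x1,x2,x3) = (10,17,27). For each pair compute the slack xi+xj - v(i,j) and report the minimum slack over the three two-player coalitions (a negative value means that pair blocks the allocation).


Step 1: Slack for coalition (1,2): x1+x2 - v12 = 27 - 29 = -2
Step 2: Slack for coalition (1,3): x1+x3 - v13 = 37 - 47 = -10
Step 3: Slack for coalition (2,3): x2+x3 - v23 = 44 - 35 = 9
Step 4: Minimum slack = min(-2, -10, 9) = -10, attained by (1,3); coalition (1,3) can block (slack < 0), so the allocation is not in the core

-10


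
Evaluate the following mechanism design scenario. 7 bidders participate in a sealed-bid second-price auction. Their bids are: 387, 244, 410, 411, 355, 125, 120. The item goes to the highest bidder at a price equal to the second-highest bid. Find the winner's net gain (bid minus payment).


Step 1: Sort bids in descending order: 411, 410, 387, 355, 244, 125, 120
Step 2: The winning bid is the highest: 411
Step 3: The payment equals the second-highest bid: 410
Step 4: Surplus = winner's bid - payment = 411 - 410 = 1

1


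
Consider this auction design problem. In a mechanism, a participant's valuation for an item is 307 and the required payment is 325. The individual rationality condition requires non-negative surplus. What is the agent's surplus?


Step 1: Surplus = value - payment = 307 - 325 = -18
Step 2: IR is violated (surplus < 0)

-18


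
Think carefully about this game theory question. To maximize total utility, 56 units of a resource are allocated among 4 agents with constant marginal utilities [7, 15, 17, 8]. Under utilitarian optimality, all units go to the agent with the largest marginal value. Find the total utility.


Step 1: The marginal utilities are [7, 15, 17, 8]
Step 2: The highest marginal utility is 17
Step 3: All 56 units go to that agent
Step 4: Total utility = 17 * 56 = 952

952


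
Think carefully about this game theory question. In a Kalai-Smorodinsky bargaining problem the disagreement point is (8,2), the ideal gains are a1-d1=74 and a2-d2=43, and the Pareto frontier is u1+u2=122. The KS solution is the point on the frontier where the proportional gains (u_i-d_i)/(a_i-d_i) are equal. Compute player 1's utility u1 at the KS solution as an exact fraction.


Step 1: At the KS point, (u1-d1)/r1 = (u2-d2)/r2 = t and u1+u2 = 122
Step 2: u1 = d1 + r1*t and u2 = d2 + r2*t, so (d1 + r1*t) + (d2 + r2*t) = 122
Step 3: t = (122 - 8 - 2)/(74 + 43) = 112/117
Step 4: u1 = d1 + r1*t = 8 + 74 * 112/117 = 9224/117
Step 5: (Check: u2 = d2 + r2*t = 5050/117; u1+u2 = 9224/117 + 5050/117 = 122, on the frontier.)

9224/117


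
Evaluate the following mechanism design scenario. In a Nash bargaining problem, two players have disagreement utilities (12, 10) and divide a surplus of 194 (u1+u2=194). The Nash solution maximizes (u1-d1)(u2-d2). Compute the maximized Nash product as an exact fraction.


Step 1: The Nash solution splits surplus symmetrically above the disagreement point
Step 2: u1 = (total + d1 - d2)/2 = (194 + 12 - 10)/2 = 98
Step 3: u2 = (total - d1 + d2)/2 = (194 - 12 + 10)/2 = 96
Step 4: Nash product = (98 - 12) * (96 - 10)
Step 5: = 86 * 86 = 7396

7396


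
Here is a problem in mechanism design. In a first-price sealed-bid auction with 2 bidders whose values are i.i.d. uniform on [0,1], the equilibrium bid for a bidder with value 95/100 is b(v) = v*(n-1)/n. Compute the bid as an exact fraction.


Step 1: The symmetric BNE bidding function is b(v) = v * (n-1) / n
Step 2: Substitute v = 19/20 and n = 2
Step 3: b = 19/20 * 1/2
Step 4: b = 19/40

19/40


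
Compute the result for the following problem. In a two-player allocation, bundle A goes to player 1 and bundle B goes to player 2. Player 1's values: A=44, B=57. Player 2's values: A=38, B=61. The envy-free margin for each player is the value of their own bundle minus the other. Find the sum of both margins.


Step 1: Player 1's margin = v1(A) - v1(B) = 44 - 57 = -13
Step 2: Player 2's margin = v2(B) - v2(A) = 61 - 38 = 23
Step 3: Total margin = -13 + 23 = 10

10


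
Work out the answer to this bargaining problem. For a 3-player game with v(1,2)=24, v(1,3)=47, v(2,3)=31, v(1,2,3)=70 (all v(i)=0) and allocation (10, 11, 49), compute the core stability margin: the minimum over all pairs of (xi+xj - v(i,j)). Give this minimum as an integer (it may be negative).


Step 1: Slack for coalition (1,2): x1+x2 - v12 = 21 - 24 = -3
Step 2: Slack for coalition (1,3): x1+x3 - v13 = 59 - 47 = 12
Step 3: Slack for coalition (2,3): x2+x3 - v23 = 60 - 31 = 29
Step 4: Minimum slack = min(-3, 12, 29) = -3, attained by (1,2); coalition (1,2) can block (slack < 0), so the allocation is not in the core

-3


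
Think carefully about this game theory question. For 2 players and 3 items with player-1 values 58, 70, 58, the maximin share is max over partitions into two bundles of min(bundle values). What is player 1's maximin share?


Step 1: Item values = 58, 70, 58
Step 2: Enumerate all 2-bundle partitions and take the smaller bundle:
  Partition 1: {58} vs {70,58} -> bundles 58, 128; min = 58
  Partition 2: {70} vs {58,58} -> bundles 70, 116; min = 70
  Partition 3: {58} vs {58,70} -> bundles 58, 128; min = 58
Step 3: MMS = max(58, 70, 58) = 70

70


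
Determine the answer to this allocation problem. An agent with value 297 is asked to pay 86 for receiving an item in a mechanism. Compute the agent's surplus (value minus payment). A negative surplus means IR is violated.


Step 1: Surplus = value - payment = 297 - 86 = 211
Step 2: IR is satisfied (surplus >= 0)

211


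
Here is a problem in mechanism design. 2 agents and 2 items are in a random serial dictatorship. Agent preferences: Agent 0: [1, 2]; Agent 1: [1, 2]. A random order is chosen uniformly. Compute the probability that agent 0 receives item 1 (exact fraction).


Step 1: Agent 0 wants item 1
Step 2: There are 2 possible orderings of agents
Step 3: In 1 orderings, agent 0 gets item 1
Step 4: Probability = 1/2

1/2


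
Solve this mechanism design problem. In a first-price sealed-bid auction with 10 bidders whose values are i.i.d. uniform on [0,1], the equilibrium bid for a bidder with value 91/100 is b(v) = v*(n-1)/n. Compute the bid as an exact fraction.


Step 1: The symmetric BNE bidding function is b(v) = v * (n-1) / n
Step 2: Substitute v = 91/100 and n = 10
Step 3: b = 91/100 * 9/10
Step 4: b = 819/1000

819/1000


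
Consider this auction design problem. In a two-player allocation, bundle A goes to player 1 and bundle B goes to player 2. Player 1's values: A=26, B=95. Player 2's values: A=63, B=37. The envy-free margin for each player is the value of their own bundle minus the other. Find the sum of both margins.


Step 1: Player 1's margin = v1(A) - v1(B) = 26 - 95 = -69
Step 2: Player 2's margin = v2(B) - v2(A) = 37 - 63 = -26
Step 3: Total margin = -69 + -26 = -95

-95
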